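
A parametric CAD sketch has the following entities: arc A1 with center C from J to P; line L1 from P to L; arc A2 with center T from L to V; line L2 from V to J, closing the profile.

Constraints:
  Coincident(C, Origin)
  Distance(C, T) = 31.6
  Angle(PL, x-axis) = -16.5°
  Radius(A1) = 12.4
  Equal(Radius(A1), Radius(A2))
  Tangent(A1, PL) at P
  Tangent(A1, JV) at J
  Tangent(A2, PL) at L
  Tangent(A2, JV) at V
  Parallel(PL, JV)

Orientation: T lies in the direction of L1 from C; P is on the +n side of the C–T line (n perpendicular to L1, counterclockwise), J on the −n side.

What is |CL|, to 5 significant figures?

33.946

The slot axis is L1's direction at -16.5°, so u = (cos -16.5°, sin -16.5°) = (0.95882, -0.28402) and n = (−sin -16.5°, cos -16.5°) = (0.28402, 0.95882). C is at the origin and T lies 31.6 along u from C, so T = 31.6·u = (30.299, -8.9749). Tangency of A1 to both parallel lines with radius 12.4 puts P and J at C ± 12.4·n: P = (3.5218, 11.889), J = (-3.5218, -11.889). Equal radii place L and V the same way about T: L = T + 12.4·n = (33.820, 2.9145), V = T − 12.4·n = (26.777, -20.864). Then |CL| = |L − C| = 33.946.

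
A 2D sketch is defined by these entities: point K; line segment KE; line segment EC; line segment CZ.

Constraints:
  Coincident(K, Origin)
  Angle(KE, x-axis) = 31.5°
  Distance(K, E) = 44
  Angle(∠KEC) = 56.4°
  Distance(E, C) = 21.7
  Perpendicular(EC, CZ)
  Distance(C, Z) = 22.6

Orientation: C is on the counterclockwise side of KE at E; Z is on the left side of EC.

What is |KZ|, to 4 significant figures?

14.30

∠KEC = 56.4°, so EC runs at 31.5° + (180° − 56.4°) = 155.1° from the x-axis; with |EC| = 21.7, C = E + 21.7·(cos 155.1°, sin 155.1°) = (17.83, 32.13). EC is perpendicular to CZ; with |CZ| = 22.6 on the left of EC, Z = C + 22.6·(-0.4210, -0.9070) = (8.318, 11.63). Then |KZ| = |Z − K| = 14.30.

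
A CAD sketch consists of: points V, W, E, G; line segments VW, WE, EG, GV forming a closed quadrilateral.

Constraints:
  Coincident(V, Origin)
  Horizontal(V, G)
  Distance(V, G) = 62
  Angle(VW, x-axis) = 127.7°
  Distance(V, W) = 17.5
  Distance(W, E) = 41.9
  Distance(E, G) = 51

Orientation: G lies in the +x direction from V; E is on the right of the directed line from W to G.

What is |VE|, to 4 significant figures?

24.40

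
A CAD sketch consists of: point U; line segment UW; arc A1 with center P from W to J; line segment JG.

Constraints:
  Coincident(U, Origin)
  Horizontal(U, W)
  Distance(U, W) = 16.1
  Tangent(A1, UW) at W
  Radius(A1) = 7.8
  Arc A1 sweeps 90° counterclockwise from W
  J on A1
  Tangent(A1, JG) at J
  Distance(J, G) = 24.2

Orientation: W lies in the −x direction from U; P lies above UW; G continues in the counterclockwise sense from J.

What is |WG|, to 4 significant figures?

32.94

U is at the origin; UW is horizontal with |UW| = 16.1 and W on the −x side, so W = (-16.10, 0.000). Tangency of A1 to UW means the radius PW is perpendicular to UW, so P = W + (0, 7.8) = (-16.10, 7.800). On A1, W sits at bearing -90° from P; a 90° counterclockwise sweep puts J at bearing 0°, so J = P + 7.8·(cos 0°, sin 0°) = (-8.300, 7.800). Since A1 is tangent to JG there, PJ ⟂ JG, so JG runs along (−sin 0°, cos 0°); with |JG| = 24.2, G = (-8.300, 32.00). Then |WG| = |G − W| = 32.94.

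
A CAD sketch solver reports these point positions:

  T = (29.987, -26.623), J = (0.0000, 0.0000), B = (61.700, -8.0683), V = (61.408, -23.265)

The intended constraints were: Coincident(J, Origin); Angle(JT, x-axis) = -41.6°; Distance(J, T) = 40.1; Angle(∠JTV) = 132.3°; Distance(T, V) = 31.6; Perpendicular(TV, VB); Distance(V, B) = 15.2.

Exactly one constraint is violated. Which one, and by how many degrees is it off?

Perpendicular(TV, VB) — off by 7.20°.

J = (0.00, 0.00) ✓; JT at -41.60° ✓; |JT| = 40.10 ✓; ∠JTV = 132.3° ✓; |TV| = 31.60 ✓; ∠(TV, VB) = 82.80° ✗; |VB| = 15.20 ✓.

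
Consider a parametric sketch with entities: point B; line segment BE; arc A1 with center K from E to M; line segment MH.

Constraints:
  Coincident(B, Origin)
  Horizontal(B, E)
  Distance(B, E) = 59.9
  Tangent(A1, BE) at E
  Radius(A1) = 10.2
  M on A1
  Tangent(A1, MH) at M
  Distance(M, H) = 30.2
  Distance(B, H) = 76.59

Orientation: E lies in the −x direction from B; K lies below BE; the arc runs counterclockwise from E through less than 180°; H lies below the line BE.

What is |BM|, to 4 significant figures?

70.96

B is at the origin; B and E share the same y with |BE| = 59.9 and E on the −x side, so E = (-59.90, 0.000). Since A1 is tangent to BE there, KE ⟂ BE, so K = E + (0, -10.2) = (-59.90, -10.20). Since KM ⟂ MH (tangency), |KH| = √(10.2² + 30.2²) = 31.88 regardless of where M sits on A1. So H lies on both circle(B, 76.59) and circle(K, 31.88); the below-BE intersection is H = (-64.19, -41.79). M is the foot of the tangent from H: M = (-69.91, -12.13).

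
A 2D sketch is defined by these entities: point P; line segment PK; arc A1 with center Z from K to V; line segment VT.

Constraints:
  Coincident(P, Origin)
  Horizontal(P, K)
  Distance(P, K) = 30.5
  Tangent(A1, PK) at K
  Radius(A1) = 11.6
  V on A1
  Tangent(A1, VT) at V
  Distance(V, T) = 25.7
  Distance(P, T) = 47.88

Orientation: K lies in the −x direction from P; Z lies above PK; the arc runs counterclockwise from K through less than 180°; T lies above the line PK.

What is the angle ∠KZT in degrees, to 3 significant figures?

173°

Checks: ∠(ZK, KP) = 90.00° ✓; |ZV| = 11.60 ✓; ∠(ZV, VT) = 90.00° ✓; |VT| = 25.70 ✓; |PT| = 47.88 ✓.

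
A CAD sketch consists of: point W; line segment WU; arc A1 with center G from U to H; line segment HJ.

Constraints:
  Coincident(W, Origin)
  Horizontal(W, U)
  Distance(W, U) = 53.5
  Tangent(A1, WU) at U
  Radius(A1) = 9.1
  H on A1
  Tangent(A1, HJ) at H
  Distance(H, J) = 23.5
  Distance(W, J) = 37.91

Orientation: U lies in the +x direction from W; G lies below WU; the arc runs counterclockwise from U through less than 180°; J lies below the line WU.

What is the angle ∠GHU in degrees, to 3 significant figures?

65.0°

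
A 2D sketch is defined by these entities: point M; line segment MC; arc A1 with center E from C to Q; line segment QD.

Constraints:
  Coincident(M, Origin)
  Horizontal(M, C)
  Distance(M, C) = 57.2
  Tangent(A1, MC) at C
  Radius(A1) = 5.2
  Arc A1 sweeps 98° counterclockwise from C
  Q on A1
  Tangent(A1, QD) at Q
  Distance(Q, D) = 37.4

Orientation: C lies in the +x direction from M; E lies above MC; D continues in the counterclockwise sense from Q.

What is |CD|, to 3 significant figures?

43.0

On A1, C sits at bearing -90° from E; a 98° counterclockwise sweep puts Q at bearing 8°, so Q = E + 5.2·(cos 8°, sin 8°) = (62.3, 5.92). A1 meets QD tangentially, so EQ is at right angles to QD, so QD runs along (−sin 8°, cos 8°); with |QD| = 37.4, D = (57.1, 43.0). Then |CD| = |D − C| = 43.0.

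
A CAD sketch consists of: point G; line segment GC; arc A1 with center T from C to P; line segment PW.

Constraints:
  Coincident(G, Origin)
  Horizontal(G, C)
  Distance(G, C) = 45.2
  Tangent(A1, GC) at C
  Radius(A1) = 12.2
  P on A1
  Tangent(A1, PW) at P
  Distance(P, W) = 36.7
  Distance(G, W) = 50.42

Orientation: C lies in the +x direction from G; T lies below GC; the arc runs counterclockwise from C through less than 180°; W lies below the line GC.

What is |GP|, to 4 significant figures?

34.62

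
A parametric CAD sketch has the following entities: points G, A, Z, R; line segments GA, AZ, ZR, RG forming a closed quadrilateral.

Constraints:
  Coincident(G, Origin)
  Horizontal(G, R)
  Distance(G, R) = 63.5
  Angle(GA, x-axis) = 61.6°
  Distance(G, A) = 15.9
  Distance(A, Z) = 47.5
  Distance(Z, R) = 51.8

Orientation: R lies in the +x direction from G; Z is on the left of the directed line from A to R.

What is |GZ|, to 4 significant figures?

62.84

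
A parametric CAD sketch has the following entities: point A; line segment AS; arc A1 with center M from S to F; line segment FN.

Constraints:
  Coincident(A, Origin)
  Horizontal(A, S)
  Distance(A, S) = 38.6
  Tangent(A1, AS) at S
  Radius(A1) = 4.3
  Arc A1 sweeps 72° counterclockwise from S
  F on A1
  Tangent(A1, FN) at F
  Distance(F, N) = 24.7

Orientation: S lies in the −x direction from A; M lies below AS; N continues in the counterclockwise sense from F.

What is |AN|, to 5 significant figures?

56.856

On A1, S sits at bearing 90° from M; a 72° counterclockwise sweep puts F at bearing 162°, so F = M + 4.3·(cos 162°, sin 162°) = (-42.690, -2.9712). Since A1 is tangent to FN there, MF ⟂ FN, so FN runs along (−sin 162°, cos 162°); with |FN| = 24.7, N = (-50.322, -26.462). Then |AN| = |N − A| = 56.856.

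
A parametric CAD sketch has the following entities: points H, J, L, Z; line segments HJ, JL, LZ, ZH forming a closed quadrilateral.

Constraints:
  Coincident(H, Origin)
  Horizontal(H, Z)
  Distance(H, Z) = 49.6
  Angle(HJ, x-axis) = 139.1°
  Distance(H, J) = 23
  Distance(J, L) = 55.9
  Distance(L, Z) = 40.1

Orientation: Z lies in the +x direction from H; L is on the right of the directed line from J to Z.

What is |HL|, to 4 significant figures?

33.23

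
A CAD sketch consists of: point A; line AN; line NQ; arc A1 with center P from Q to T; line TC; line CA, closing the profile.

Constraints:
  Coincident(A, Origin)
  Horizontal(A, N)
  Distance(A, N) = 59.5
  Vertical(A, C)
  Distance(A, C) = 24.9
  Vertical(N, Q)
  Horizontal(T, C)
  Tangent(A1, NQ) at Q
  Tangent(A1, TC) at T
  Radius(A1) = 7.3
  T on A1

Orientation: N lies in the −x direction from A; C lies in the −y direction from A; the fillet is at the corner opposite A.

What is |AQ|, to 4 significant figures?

62.05

A is at the origin; AN is horizontal with |AN| = 59.5 and N on the −x side, so N = (-59.50, 0.000). AC is vertical with |AC| = 24.9 and C on the −y side, so C = (0.000, -24.90). The virtual corner opposite A is at (-59.50, -24.90). Since A1 is tangent to NQ there, PQ ⟂ NQ and tangency of A1 to TC means the radius PT is perpendicular to TC, with radius 7.3, so the center P sits 7.3 in from both sides at P = (-52.20, -17.60). That places the tangent points at Q = (-59.50, -17.60) on NQ and T = (-52.20, -24.90) on TC. Then |AQ| = |Q − A| = 62.05.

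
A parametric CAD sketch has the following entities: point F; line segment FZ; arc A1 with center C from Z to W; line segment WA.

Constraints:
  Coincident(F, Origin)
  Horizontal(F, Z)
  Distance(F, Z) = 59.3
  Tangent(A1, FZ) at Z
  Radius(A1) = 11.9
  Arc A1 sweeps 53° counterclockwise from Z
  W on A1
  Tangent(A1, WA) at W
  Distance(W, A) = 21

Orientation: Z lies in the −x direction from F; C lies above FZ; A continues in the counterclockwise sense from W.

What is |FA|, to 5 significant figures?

42.935

F is at the origin; FZ is horizontal with |FZ| = 59.3 and Z on the −x side, so Z = (-59.300, 0.0000). A1 meets FZ tangentially, so CZ is at right angles to FZ, so C = Z + (0, 11.9) = (-59.300, 11.900). On A1, Z sits at bearing -90° from C; a 53° counterclockwise sweep puts W at bearing -37°, so W = C + 11.9·(cos -37°, sin -37°) = (-49.796, 4.7384). Tangency of A1 to WA means the radius CW is perpendicular to WA, so WA runs along (−sin -37°, cos -37°); with |WA| = 21.0, A = (-37.158, 21.510). Then |FA| = |A − F| = 42.935.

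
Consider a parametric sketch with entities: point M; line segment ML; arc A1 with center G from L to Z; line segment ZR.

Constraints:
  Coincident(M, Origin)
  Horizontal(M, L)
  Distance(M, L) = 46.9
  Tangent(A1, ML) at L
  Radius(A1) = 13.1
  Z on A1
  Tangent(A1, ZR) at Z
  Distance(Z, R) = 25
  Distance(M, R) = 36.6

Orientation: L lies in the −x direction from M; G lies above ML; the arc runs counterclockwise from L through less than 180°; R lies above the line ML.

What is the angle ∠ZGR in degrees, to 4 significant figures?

62.35°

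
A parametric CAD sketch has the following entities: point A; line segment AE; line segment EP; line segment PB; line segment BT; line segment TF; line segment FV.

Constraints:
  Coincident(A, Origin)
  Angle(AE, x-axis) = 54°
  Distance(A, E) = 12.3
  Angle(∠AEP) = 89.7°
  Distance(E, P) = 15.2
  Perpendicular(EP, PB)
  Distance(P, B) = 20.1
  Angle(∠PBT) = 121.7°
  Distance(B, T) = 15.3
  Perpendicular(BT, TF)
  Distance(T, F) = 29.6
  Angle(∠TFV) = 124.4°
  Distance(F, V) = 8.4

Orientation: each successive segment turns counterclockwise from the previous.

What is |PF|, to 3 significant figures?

28.7

A is at the origin; AE runs at 54.0° with length 12.3, so E = (7.23, 9.95). ∠AEP = 89.7° gives EP at 144° from the x-axis; with |EP| = 15.2, P = (-5.11, 18.8). The perpendicularity gives PB at right angles to EP, so PB runs at -126°; with |PB| = 20.1, B = (-16.8, 2.50). ∠PBT = 121.7° gives BT at -67.4° from the x-axis; with |BT| = 15.3, T = (-11.0, -11.6). BT is perpendicular to TF, so TF runs at 22.6°; with |TF| = 29.6, F = (16.4, -0.252). Then |PF| = |F − P| = 28.7.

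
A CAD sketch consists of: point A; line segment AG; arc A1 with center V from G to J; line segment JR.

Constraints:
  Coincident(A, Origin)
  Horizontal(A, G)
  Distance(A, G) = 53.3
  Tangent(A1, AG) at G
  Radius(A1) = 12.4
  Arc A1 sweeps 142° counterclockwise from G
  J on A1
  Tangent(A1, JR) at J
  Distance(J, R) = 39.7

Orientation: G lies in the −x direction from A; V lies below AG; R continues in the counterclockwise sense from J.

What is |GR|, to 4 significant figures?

52.27

On A1, G sits at bearing 90° from V; a 142° counterclockwise sweep puts J at bearing 232°, so J = V + 12.4·(cos 232°, sin 232°) = (-60.93, -22.17). Tangency of A1 to JR means the radius VJ is perpendicular to JR, so JR runs along (−sin 232°, cos 232°); with |JR| = 39.7, R = (-29.65, -46.61). Then |GR| = |R − G| = 52.27.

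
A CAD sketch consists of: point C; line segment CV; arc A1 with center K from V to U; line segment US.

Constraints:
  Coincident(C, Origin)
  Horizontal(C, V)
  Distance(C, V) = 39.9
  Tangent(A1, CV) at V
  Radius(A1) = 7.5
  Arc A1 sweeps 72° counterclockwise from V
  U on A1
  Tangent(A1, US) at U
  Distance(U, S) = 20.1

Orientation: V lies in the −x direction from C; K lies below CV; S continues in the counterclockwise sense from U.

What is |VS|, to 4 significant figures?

27.72

C is at the origin; C and V share the same y with |CV| = 39.9 and V on the −x side, so V = (-39.90, 0.000). The tangent condition forces KV to be normal to CV, so K = V + (0, -7.5) = (-39.90, -7.500). On A1, V sits at bearing 90° from K; a 72° counterclockwise sweep puts U at bearing 162°, so U = K + 7.5·(cos 162°, sin 162°) = (-47.03, -5.182). Since A1 is tangent to US there, KU ⟂ US, so US runs along (−sin 162°, cos 162°); with |US| = 20.1, S = (-53.24, -24.30). Then |VS| = |S − V| = 27.72.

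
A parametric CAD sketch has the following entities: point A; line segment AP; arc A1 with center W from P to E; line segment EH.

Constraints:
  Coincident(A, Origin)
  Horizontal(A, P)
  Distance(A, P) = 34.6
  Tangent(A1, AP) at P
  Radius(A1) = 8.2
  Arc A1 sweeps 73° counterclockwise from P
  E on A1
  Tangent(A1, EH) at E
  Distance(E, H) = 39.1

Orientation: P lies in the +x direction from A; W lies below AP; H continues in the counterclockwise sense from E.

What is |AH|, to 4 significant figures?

45.83

On A1, P sits at bearing 90° from W; a 73° counterclockwise sweep puts E at bearing 163°, so E = W + 8.2·(cos 163°, sin 163°) = (26.76, -5.803). Tangency of A1 to EH means the radius WE is perpendicular to EH, so EH runs along (−sin 163°, cos 163°); with |EH| = 39.1, H = (15.33, -43.19). Then |AH| = |H − A| = 45.83.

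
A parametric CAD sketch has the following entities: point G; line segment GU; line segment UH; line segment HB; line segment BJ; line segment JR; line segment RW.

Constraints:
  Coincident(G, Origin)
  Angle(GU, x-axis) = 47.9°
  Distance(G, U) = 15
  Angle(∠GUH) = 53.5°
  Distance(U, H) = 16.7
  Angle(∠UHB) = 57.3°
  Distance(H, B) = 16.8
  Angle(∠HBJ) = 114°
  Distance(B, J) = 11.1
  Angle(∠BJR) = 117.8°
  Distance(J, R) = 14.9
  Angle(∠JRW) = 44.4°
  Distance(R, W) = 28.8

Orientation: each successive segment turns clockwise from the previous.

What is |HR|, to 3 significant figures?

25.0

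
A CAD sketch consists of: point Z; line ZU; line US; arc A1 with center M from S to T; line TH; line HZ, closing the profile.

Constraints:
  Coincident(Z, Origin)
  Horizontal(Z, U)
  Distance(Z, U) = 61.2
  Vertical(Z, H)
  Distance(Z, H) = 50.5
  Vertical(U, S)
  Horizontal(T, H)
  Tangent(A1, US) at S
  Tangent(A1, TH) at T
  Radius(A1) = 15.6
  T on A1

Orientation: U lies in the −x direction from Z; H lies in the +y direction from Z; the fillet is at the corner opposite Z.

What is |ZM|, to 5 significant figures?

57.423

Z and H share the same x with |ZH| = 50.5 and H on the +y side, so H = (0.0000, 50.500). The virtual corner opposite Z is at (-61.200, 50.500). A1 meets US tangentially, so MS is at right angles to US and since A1 is tangent to TH there, MT ⟂ TH, with radius 15.6, so the center M sits 15.6 in from both sides at M = (-45.600, 34.900). Then |ZM| = |M − Z| = 57.423.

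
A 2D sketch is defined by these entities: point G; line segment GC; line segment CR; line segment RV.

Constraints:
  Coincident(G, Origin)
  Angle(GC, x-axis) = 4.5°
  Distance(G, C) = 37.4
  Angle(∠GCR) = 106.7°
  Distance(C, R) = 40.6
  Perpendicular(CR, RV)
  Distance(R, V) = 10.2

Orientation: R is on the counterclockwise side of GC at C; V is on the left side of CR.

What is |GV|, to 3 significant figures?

57.4

∠GCR = 106.7°, so CR runs at 4.5° + (180° − 106.7°) = 77.8° from the x-axis; with |CR| = 40.6, R = C + 40.6·(cos 77.8°, sin 77.8°) = (45.9, 42.6). CR ⟂ RV; with |RV| = 10.2 on the left of CR, V = R + 10.2·(-0.977, 0.211) = (35.9, 44.8). Then |GV| = |V − G| = 57.4.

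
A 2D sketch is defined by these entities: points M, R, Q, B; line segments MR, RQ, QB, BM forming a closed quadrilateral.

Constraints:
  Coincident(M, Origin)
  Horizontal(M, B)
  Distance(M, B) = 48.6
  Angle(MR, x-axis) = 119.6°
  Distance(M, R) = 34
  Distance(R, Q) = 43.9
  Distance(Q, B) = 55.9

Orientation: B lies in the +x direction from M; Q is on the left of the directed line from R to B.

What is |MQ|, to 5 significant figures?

54.208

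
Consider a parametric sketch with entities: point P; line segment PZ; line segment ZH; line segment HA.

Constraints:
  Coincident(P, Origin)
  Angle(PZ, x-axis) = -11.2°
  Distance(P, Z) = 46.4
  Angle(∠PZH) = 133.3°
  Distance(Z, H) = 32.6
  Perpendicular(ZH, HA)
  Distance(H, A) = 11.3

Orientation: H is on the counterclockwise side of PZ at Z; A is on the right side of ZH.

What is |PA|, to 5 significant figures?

78.622

∠PZH = 133.3°, so ZH runs at -11.2° + (180° − 133.3°) = 35.500° from the x-axis; with |ZH| = 32.6, H = Z + 32.6·(cos 35.500°, sin 35.500°) = (72.056, 9.9184). The perpendicularity gives HA at right angles to ZH; with |HA| = 11.3 on the right of ZH, A = H + 11.3·(0.58070, -0.81412) = (78.618, 0.71894). Then |PA| = |A − P| = 78.622.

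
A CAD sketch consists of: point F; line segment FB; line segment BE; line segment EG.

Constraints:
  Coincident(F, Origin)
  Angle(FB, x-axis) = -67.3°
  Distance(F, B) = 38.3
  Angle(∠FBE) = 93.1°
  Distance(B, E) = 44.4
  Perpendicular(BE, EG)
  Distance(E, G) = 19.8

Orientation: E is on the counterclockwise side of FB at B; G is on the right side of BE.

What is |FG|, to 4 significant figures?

74.36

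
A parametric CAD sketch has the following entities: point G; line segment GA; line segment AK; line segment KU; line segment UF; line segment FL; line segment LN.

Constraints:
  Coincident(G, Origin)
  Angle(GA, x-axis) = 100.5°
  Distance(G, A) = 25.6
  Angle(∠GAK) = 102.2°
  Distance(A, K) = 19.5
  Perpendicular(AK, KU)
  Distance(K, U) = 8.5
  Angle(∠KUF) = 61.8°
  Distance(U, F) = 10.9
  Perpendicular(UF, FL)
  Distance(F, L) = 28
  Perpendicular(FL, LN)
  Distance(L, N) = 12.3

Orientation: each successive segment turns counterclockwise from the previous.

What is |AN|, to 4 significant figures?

37.34

G is at the origin; GA runs at 100.5° with length 25.6, so A = (-4.665, 25.17). ∠GAK = 102.2° gives AK at 178.3° from the x-axis; with |AK| = 19.5, K = (-24.16, 25.75). AK ⟂ KU, so KU runs at -91.70°; with |KU| = 8.5, U = (-24.41, 17.25). ∠KUF = 61.8° gives UF at 26.50° from the x-axis; with |UF| = 10.9, F = (-14.65, 22.12). UF ⟂ FL, so FL runs at 116.5°; with |FL| = 28.0, L = (-27.15, 47.18). FL is perpendicular to LN, so LN runs at -153.5°; with |LN| = 12.3, N = (-38.16, 41.69). Then |AN| = |N − A| = 37.34.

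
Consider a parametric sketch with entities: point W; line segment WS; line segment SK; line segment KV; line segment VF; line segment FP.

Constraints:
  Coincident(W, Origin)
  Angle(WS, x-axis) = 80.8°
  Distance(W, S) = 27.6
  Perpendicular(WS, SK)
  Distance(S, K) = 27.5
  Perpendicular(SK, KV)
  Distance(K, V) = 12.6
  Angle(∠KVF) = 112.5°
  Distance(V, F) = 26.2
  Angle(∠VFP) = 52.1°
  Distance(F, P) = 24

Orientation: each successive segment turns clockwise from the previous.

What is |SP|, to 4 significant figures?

9.681

∠KVF = 112.5° gives VF at -166.7° from the x-axis; with |VF| = 26.2, F = (4.047, 4.383). ∠VFP = 52.1° gives FP at 65.40° from the x-axis; with |FP| = 24.0, P = (14.04, 26.20). Then |SP| = |P − S| = 9.681.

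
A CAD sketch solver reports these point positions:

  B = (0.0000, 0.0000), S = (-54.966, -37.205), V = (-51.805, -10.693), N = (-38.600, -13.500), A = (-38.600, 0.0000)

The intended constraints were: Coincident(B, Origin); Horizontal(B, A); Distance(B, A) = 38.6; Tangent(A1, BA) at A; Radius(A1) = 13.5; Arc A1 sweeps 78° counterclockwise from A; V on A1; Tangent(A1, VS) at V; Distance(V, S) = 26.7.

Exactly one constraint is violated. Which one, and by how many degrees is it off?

Tangent(A1, VS) at V — off by 5.20°.

B = (0.00, 0.00) ✓; B.y = 0.00, A.y = 0.00 ✓; |BA| = 38.60 ✓; ∠(NA, AB) = 90.00° ✓; |NA| = 13.50 ✓; bearing(N→V) − bearing(N→A) = 78.00° ✓; |NV| = 13.50 ✓; ∠(NV, VS) = 84.80° ✗; |VS| = 26.70 ✓.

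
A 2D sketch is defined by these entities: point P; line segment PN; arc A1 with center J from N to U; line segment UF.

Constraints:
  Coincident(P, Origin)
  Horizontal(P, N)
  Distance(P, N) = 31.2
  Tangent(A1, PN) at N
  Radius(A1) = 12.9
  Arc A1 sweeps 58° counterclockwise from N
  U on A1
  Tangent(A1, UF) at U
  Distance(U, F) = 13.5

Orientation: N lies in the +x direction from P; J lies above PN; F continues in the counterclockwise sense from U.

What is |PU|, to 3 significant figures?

42.6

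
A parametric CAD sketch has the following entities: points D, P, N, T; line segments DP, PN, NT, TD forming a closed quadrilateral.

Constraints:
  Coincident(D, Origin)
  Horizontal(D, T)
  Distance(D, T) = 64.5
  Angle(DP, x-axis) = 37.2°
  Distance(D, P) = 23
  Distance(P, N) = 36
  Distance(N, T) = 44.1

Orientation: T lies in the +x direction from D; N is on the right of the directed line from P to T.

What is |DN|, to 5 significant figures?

33.513

Checks: |PN| = 36.00 ✓; |NT| = 44.10 ✓.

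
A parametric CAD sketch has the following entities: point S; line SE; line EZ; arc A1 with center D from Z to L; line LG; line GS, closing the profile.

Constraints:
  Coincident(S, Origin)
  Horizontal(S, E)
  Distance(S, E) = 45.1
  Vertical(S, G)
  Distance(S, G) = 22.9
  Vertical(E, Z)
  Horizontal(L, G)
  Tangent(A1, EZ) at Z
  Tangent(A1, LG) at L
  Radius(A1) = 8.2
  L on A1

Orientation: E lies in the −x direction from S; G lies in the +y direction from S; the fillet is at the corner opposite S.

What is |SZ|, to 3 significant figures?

47.4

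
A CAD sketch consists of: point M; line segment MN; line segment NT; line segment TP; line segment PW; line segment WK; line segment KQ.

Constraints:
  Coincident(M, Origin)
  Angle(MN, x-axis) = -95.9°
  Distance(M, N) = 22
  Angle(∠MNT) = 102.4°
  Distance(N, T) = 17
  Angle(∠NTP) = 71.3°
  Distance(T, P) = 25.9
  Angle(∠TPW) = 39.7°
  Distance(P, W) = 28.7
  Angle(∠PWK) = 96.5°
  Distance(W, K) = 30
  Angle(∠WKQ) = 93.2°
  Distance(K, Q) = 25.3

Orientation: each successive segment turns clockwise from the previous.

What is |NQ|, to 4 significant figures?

38.36

∠PWK = 96.5° gives WK at -146.0° from the x-axis; with |WK| = 30.0, K = (-25.30, -40.73). ∠WKQ = 93.2° gives KQ at 127.2° from the x-axis; with |KQ| = 25.3, Q = (-40.59, -20.57). Then |NQ| = |Q − N| = 38.36.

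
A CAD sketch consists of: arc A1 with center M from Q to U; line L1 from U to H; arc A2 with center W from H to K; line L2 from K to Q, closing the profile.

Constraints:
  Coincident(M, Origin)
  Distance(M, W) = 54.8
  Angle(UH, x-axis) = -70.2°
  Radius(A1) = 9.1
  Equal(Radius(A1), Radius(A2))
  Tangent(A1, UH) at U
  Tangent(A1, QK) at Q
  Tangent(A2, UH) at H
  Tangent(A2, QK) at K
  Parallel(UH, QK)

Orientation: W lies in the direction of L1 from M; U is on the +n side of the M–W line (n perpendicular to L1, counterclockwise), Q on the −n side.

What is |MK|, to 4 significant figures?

55.55

Tangency of A1 to both parallel lines with radius 9.1 puts U and Q at M ± 9.1·n: U = (8.562, 3.083), Q = (-8.562, -3.083). Equal radii place H and K the same way about W: H = W + 9.1·n = (27.12, -48.48), K = W − 9.1·n = (10.00, -54.64). Then |MK| = |K − M| = 55.55.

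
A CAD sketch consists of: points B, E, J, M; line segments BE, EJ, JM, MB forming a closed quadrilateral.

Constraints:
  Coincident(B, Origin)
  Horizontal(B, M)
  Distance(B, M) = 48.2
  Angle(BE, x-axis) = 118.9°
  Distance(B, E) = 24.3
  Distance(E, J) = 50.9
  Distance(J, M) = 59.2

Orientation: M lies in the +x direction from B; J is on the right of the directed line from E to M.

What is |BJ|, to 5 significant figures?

29.148

Checks: |EJ| = 50.90 ✓; |JM| = 59.20 ✓.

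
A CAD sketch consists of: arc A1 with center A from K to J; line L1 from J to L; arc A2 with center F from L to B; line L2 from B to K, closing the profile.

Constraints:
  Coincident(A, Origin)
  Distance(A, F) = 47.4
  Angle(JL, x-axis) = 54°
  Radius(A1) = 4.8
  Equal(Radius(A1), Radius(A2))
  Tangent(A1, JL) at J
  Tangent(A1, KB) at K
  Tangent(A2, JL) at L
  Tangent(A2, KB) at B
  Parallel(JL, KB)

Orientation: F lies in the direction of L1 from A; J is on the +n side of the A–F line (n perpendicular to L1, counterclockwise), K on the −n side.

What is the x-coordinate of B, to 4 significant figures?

31.74

Tangency of A1 to both parallel lines with radius 4.8 puts J and K at A ± 4.8·n: J = (-3.883, 2.821), K = (3.883, -2.821). Equal radii place L and B the same way about F: L = F + 4.8·n = (23.98, 41.17), B = F − 4.8·n = (31.74, 35.53). So B.x = 31.74.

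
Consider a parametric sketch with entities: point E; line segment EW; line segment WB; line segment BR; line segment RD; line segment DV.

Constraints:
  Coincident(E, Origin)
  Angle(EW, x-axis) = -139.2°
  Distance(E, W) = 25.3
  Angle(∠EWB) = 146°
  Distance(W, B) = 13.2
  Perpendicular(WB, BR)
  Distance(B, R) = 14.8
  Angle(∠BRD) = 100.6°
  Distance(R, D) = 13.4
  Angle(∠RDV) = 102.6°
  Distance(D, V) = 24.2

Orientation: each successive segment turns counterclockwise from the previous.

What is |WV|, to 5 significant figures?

10.729

∠BRD = 100.6° gives RD at 64.200° from the x-axis; with |RD| = 13.4, D = (-2.4985, -21.086). ∠RDV = 102.6° gives DV at 141.60° from the x-axis; with |DV| = 24.2, V = (-21.464, -6.0541). Then |WV| = |V − W| = 10.729.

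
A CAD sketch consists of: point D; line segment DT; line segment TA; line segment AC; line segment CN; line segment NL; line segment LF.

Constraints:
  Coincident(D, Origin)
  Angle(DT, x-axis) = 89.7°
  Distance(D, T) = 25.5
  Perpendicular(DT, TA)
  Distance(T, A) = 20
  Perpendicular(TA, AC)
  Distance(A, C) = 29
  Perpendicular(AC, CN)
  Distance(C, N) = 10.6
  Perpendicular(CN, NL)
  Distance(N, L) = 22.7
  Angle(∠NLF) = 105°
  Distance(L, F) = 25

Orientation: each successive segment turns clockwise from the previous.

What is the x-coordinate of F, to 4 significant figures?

33.68

D is at the origin; DT runs at 89.7° with length 25.5, so T = (0.1335, 25.50). The perpendicularity gives TA at right angles to DT, so TA runs at -0.3000°; with |TA| = 20.0, A = (20.13, 25.39). TA is perpendicular to AC, so AC runs at -90.30°; with |AC| = 29.0, C = (19.98, -3.605). AC is perpendicular to CN, so CN runs at 179.7°; with |CN| = 10.6, N = (9.382, -3.549). CN ⟂ NL, so NL runs at 89.70°; with |NL| = 22.7, L = (9.500, 19.15). ∠NLF = 105.0° gives LF at 14.70° from the x-axis; with |LF| = 25.0, F = (33.68, 25.49). So F.x = 33.68.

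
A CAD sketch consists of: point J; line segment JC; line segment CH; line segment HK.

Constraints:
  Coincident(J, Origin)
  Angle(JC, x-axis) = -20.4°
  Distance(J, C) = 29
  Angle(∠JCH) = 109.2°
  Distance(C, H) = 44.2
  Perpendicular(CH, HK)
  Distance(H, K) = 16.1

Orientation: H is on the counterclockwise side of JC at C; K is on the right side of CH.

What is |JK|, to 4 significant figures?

69.13

J is at the origin; JC runs at -20.4° with length 29.0, so C = 29.0·(cos -20.4°, sin -20.4°) = (27.18, -10.11). ∠JCH = 109.2°, so CH runs at -20.4° + (180° − 109.2°) = 50.40° from the x-axis; with |CH| = 44.2, H = C + 44.2·(cos 50.40°, sin 50.40°) = (55.36, 23.95). CH is perpendicular to HK; with |HK| = 16.1 on the right of CH, K = H + 16.1·(0.7705, -0.6374) = (67.76, 13.69). Then |JK| = |K − J| = 69.13.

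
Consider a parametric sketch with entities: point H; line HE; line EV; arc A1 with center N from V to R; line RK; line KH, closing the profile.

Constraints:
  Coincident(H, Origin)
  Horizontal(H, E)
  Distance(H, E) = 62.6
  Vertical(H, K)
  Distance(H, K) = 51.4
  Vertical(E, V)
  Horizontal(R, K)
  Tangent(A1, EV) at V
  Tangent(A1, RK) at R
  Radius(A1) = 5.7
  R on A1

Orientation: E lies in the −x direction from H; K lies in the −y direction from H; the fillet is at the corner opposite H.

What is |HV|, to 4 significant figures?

77.51

H is at the origin; HE is horizontal with |HE| = 62.6 and E on the −x side, so E = (-62.60, 0.000). H and K share the same x with |HK| = 51.4 and K on the −y side, so K = (0.000, -51.40). The virtual corner opposite H is at (-62.60, -51.40). Tangency of A1 to EV means the radius NV is perpendicular to EV and since A1 is tangent to RK there, NR ⟂ RK, with radius 5.7, so the center N sits 5.7 in from both sides at N = (-56.90, -45.70). That places the tangent points at V = (-62.60, -45.70) on EV and R = (-56.90, -51.40) on RK. Then |HV| = |V − H| = 77.51.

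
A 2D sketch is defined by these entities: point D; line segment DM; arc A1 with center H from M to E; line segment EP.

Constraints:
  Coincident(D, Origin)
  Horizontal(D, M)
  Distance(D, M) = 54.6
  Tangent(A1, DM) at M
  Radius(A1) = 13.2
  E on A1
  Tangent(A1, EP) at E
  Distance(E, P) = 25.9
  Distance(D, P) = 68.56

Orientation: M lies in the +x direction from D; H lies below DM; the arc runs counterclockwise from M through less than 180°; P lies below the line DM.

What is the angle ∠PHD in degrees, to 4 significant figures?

102.4°

D is at the origin; DM is horizontal with |DM| = 54.6 and M on the +x side, so M = (54.60, 0.000). A1 meets DM tangentially, so HM is at right angles to DM, so H = M + (0, -13.2) = (54.60, -13.20). Since HE ⟂ EP (tangency), |HP| = √(13.2² + 25.9²) = 29.07 regardless of where E sits on A1. So P lies on both circle(D, 68.56) and circle(H, 29.07); the below-DM intersection is P = (53.98, -42.26). E is the foot of the tangent from P: E = (42.71, -18.94).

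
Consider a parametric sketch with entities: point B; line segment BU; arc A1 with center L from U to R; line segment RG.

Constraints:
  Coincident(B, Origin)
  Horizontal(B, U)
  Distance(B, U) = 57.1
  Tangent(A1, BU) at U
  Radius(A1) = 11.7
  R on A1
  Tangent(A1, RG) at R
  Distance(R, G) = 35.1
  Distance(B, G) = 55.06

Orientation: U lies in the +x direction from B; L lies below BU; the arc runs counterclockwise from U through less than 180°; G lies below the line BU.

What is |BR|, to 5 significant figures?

46.648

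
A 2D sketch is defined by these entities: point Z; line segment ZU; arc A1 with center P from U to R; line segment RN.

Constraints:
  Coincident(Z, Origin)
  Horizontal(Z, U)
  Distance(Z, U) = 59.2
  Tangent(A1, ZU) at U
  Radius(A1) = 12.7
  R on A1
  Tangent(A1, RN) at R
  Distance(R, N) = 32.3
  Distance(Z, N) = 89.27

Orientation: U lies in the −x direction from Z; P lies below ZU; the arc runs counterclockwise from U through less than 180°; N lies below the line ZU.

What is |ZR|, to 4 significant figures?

72.17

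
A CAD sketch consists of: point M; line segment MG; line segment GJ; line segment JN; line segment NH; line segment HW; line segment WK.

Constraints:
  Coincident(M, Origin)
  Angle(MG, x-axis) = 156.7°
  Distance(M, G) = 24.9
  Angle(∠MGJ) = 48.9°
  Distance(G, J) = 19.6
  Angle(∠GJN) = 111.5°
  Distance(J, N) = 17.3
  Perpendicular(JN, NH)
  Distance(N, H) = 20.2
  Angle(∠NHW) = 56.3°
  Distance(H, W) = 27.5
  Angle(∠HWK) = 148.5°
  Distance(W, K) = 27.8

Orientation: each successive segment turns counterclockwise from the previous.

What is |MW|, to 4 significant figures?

22.40

M is at the origin; MG runs at 156.7° with length 24.9, so G = (-22.87, 9.849). ∠MGJ = 48.9° gives GJ at -72.20° from the x-axis; with |GJ| = 19.6, J = (-16.88, -8.813). ∠GJN = 111.5° gives JN at -3.700° from the x-axis; with |JN| = 17.3, N = (0.3863, -9.929). The perpendicularity gives NH at right angles to JN, so NH runs at 86.30°; with |NH| = 20.2, H = (1.690, 10.23). ∠NHW = 56.3° gives HW at -150.0° from the x-axis; with |HW| = 27.5, W = (-22.13, -3.521). Then |MW| = |W − M| = 22.40.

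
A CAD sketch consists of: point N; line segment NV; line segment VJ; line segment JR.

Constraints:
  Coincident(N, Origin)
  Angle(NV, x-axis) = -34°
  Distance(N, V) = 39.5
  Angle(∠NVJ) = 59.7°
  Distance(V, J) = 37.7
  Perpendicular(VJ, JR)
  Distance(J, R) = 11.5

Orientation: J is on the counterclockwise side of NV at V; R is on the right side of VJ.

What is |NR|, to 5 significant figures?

48.944

N is at the origin; NV runs at -34.0° with length 39.5, so V = 39.5·(cos -34.0°, sin -34.0°) = (32.747, -22.088). ∠NVJ = 59.7°, so VJ runs at -34.0° + (180° − 59.7°) = 86.300° from the x-axis; with |VJ| = 37.7, J = V + 37.7·(cos 86.300°, sin 86.300°) = (35.180, 15.533). VJ is perpendicular to JR; with |JR| = 11.5 on the right of VJ, R = J + 11.5·(0.99792, -0.064532) = (46.656, 14.791). Then |NR| = |R − N| = 48.944.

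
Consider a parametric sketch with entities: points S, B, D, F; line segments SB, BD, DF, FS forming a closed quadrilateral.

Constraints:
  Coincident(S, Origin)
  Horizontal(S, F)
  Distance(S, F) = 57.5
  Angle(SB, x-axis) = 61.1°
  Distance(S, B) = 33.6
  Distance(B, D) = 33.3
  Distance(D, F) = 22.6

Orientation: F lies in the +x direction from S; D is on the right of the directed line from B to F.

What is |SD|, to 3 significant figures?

35.0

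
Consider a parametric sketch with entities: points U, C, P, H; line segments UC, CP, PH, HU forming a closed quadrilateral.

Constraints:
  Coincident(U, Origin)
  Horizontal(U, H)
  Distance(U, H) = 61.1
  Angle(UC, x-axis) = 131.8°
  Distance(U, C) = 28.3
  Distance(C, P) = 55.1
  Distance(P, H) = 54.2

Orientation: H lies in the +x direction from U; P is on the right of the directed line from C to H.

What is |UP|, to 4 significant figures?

27.23

U is at the origin; UH is horizontal with |UH| = 61.1 and H in +x, so H = (61.1, 0). UC runs at 131.8° with |UC| = 28.3, so C = (-18.86, 21.10). P is determined by |CP| = 55.1 and |PH| = 54.2 together: it lies at the intersection of circle(C, 55.1) and circle(H, 54.2). With |CH| = 82.70, the foot of the radical line on CH is 41.94 from C and the perpendicular offset is √(55.1² − 41.94²) = 35.73. Taking the right-of-CH solution: P = (12.58, -24.15).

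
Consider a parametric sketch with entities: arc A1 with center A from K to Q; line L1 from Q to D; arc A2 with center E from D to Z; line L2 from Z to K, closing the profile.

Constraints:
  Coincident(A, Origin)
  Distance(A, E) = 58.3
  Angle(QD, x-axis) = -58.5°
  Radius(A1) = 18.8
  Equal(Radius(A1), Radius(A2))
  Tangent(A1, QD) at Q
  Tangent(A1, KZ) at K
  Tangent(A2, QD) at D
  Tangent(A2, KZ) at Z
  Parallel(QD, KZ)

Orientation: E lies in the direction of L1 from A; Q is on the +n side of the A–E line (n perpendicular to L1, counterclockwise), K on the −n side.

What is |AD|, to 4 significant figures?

61.26

The slot axis is L1's direction at -58.5°, so u = (cos -58.5°, sin -58.5°) = (0.5225, -0.8526) and n = (−sin -58.5°, cos -58.5°) = (0.8526, 0.5225). A is at the origin and E lies 58.3 along u from A, so E = 58.3·u = (30.46, -49.71). Tangency of A1 to both parallel lines with radius 18.8 puts Q and K at A ± 18.8·n: Q = (16.03, 9.823), K = (-16.03, -9.823). Equal radii place D and Z the same way about E: D = E + 18.8·n = (46.49, -39.89), Z = E − 18.8·n = (14.43, -59.53). Then |AD| = |D − A| = 61.26.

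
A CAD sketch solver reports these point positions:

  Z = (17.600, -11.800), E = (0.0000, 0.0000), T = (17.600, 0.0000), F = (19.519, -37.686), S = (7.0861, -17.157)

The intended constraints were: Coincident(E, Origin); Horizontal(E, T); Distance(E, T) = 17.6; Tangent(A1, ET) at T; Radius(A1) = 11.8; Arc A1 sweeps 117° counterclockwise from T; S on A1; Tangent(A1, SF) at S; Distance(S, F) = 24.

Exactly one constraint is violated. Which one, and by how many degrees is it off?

Tangent(A1, SF) at S — off by 4.20°.

E = (0.00, 0.00) ✓; E.y = 0.00, T.y = 0.00 ✓; |ET| = 17.60 ✓; ∠(ZT, TE) = 90.00° ✓; |ZT| = 11.80 ✓; bearing(Z→S) − bearing(Z→T) = 117.0° ✓; |ZS| = 11.80 ✓; ∠(ZS, SF) = 85.80° ✗; |SF| = 24.00 ✓.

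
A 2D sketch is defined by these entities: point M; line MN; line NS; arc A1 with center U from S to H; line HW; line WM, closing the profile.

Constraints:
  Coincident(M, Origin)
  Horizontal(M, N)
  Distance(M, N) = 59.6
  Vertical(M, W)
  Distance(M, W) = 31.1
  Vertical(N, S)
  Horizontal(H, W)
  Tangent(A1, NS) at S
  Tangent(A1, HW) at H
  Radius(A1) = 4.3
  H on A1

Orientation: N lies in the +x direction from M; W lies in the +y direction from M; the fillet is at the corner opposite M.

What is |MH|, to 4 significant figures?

63.45

M is at the origin; MN is horizontal with |MN| = 59.6 and N on the +x side, so N = (59.60, 0.000). MW is vertical with |MW| = 31.1 and W on the +y side, so W = (0.000, 31.10). The virtual corner opposite M is at (59.60, 31.10). Since A1 is tangent to NS there, US ⟂ NS and since A1 is tangent to HW there, UH ⟂ HW, with radius 4.3, so the center U sits 4.3 in from both sides at U = (55.30, 26.80). That places the tangent points at S = (59.60, 26.80) on NS and H = (55.30, 31.10) on HW. Then |MH| = |H − M| = 63.45.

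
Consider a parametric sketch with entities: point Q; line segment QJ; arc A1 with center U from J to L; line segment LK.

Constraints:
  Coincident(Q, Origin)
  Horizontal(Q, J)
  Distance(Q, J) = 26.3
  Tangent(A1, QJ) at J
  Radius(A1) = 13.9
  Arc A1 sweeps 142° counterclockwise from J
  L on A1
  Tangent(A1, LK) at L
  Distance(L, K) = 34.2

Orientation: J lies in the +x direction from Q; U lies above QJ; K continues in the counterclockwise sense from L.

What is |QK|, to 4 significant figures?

46.59

On A1, J sits at bearing -90° from U; a 142° counterclockwise sweep puts L at bearing 52°, so L = U + 13.9·(cos 52°, sin 52°) = (34.86, 24.85). Tangency of A1 to LK means the radius UL is perpendicular to LK, so LK runs along (−sin 52°, cos 52°); with |LK| = 34.2, K = (7.908, 45.91). Then |QK| = |K − Q| = 46.59.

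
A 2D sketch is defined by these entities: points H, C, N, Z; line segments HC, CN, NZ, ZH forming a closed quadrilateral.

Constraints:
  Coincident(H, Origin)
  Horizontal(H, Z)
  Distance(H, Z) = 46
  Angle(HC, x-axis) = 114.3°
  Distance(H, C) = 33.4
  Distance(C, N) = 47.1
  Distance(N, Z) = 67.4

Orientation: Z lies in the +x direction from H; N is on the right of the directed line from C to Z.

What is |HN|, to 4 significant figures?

25.35

H is at the origin; HZ is horizontal with |HZ| = 46.0 and Z in +x, so Z = (46.0, 0). HC runs at 114.3° with |HC| = 33.4, so C = (-13.74, 30.44). N is determined by |CN| = 47.1 and |NZ| = 67.4 together: it lies at the intersection of circle(C, 47.1) and circle(Z, 67.4). With |CZ| = 67.05, the foot of the radical line on CZ is 16.19 from C and the perpendicular offset is √(47.1² − 16.19²) = 44.23. Taking the right-of-CZ solution: N = (-19.39, -16.32).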